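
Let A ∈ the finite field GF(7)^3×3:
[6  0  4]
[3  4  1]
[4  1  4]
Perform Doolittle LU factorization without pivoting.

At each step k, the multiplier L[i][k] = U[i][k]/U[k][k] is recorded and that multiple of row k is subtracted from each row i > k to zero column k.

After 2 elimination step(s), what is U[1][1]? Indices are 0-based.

Step 1: pivot at (0,0) is 6.
  row1 ← row1 − (4)·row0  ⇒  L[1][0]=4, U row1=(0, 4, 6)
  row2 ← row2 − (3)·row0  ⇒  L[2][0]=3, U row2=(0, 1, 6)
Step 2: pivot at (1,1) is 4.
  row2 ← row2 − (2)·row1  ⇒  L[2][1]=2, U row2=(0, 0, 1)

U[1][1] = 4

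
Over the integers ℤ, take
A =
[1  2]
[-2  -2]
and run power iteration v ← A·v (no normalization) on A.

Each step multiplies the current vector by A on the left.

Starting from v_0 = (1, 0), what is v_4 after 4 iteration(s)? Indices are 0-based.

v_0 = (1, 0).
v_1 = A·v_0 = (1, -2).
v_2 = A·v_1 = (-3, 2).
v_3 = A·v_2 = (1, 2).
v_4 = A·v_3 = (5, -6).

v_4 = (5, -6)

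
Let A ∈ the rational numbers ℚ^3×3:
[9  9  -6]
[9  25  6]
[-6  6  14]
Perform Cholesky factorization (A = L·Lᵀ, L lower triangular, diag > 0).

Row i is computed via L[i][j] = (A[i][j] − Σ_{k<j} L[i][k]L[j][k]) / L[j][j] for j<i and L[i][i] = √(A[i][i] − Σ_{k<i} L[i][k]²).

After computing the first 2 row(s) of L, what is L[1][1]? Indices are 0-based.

L[1][1] = 4

Step 1: L[0][0] = √(9) = 3.
  L[1][0] = (9) / L[0][0] = 3.
Step 2: L[1][1] = √(16) = 4.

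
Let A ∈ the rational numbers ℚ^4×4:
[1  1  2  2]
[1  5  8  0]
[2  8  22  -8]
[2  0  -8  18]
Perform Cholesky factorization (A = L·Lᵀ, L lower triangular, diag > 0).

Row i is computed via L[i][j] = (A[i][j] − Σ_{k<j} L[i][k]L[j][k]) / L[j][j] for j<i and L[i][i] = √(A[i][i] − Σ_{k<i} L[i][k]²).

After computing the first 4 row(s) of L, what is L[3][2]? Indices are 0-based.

L[3][2] = -3

Step 1: L[0][0] = √(1) = 1.
  L[1][0] = (1) / L[0][0] = 1.
Step 2: L[1][1] = √(4) = 2.
  L[2][0] = (2) / L[0][0] = 2.
  L[2][1] = (6) / L[1][1] = 3.
Step 3: L[2][2] = √(9) = 3.
  L[3][0] = (2) / L[0][0] = 2.
  L[3][1] = (-2) / L[1][1] = -1.
  L[3][2] = (-9) / L[2][2] = -3.
Step 4: L[3][3] = √(4) = 2.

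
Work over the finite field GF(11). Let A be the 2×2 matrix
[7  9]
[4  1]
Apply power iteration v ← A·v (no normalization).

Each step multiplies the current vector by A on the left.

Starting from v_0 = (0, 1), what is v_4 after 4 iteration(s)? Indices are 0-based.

v_4 = (6, 10)

v_0 = (0, 1).
v_1 = A·v_0 = (9, 1).
v_2 = A·v_1 = (6, 4).
v_3 = A·v_2 = (1, 6).
v_4 = A·v_3 = (6, 10).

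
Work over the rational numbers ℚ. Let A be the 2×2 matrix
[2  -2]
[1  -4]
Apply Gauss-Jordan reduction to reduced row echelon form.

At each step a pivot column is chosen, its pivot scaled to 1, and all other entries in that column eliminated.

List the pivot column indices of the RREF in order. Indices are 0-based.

[1] R0 /= 2  ⇒  (1, -1)
     R1 -= 1·R0  ⇒  (0, -3)
[2] R1 /= -3  ⇒  (0, 1)
     R0 -= -1·R1  ⇒  (1, 0)

pivot columns: 0, 1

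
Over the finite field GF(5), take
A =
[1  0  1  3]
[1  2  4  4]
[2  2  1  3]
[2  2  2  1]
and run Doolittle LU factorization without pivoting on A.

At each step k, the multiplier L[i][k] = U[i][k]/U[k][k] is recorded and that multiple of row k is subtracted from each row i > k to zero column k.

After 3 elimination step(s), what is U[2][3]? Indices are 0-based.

[col 0] pivot 1
  R1 -= 1*R0 → (0, 2, 3, 1)  (L[1][0] := 1)
  R2 -= 2*R0 → (0, 2, 4, 2)  (L[2][0] := 2)
  R3 -= 2*R0 → (0, 2, 0, 0)  (L[3][0] := 2)
[col 1] pivot 2
  R2 -= 1*R1 → (0, 0, 1, 1)  (L[2][1] := 1)
  R3 -= 1*R1 → (0, 0, 2, 4)  (L[3][1] := 1)
[col 2] pivot 1
  R3 -= 2*R2 → (0, 0, 0, 2)  (L[3][2] := 2)

U[2][3] = 1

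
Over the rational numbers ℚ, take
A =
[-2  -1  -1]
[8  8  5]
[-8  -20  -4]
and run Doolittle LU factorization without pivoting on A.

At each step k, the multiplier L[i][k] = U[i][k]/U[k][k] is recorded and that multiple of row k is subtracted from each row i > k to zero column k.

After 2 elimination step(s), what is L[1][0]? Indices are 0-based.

L[1][0] = -4

[col 0] pivot -2
  R1 -= -4*R0 → (0, 4, 1)  (L[1][0] := -4)
  R2 -= 4*R0 → (0, -16, 0)  (L[2][0] := 4)
[col 1] pivot 4
  R2 -= -4*R1 → (0, 0, 4)  (L[2][1] := -4)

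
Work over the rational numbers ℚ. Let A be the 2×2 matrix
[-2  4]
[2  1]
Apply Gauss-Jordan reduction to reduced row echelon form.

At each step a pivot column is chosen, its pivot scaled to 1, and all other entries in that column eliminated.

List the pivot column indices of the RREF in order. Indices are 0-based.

pivot columns: 0, 1

step 1: normalize row 0 (÷-2) = (1, -2)
  row 1: subtract 2×row0 = (0, 5)
step 2: normalize row 1 (÷5) = (0, 1)
  row 0: subtract -2×row1 = (1, 0)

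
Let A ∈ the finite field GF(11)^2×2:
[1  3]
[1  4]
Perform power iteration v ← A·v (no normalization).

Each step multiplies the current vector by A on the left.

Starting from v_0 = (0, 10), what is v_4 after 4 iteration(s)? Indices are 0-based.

v_0 = (0, 10).
v_1 = A·v_0 = (8, 7).
v_2 = A·v_1 = (7, 3).
v_3 = A·v_2 = (5, 8).
v_4 = A·v_3 = (7, 4).

v_4 = (7, 4)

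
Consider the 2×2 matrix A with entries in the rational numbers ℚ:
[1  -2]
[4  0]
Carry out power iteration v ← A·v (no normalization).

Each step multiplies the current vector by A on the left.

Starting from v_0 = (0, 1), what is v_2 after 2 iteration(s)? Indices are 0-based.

v_0 = (0, 1).
v_1 = A·v_0 = (-2, 0).
v_2 = A·v_1 = (-2, -8).

v_2 = (-2, -8)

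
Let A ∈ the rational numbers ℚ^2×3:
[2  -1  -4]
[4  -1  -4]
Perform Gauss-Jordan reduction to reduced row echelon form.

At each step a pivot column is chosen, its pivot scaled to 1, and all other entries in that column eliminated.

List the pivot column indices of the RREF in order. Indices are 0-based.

pivot(0,0)=2: scale R0 → (1, -1/2, -2)
  clear (1,0): R1 −= (4)R0 → (0, 1, 4)
pivot(1,1)=1: scale R1 → (0, 1, 4)
  clear (0,1): R0 −= (-1/2)R1 → (1, 0, 0)

pivot columns: 0, 1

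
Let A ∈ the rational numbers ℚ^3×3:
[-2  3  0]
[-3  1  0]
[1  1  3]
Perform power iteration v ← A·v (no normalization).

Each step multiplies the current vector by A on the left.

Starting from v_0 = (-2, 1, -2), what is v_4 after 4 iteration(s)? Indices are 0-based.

v_0 = (-2, 1, -2).
v_1 = A·v_0 = (7, 7, -7).
v_2 = A·v_1 = (7, -14, -7).
v_3 = A·v_2 = (-56, -35, -28).
v_4 = A·v_3 = (7, 133, -175).

v_4 = (7, 133, -175)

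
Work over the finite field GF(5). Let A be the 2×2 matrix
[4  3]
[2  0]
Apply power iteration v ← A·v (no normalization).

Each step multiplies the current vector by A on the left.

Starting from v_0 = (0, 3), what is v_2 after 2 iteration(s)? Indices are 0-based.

v_2 = (1, 3)

v_0 = (0, 3).
v_1 = A·v_0 = (4, 0).
v_2 = A·v_1 = (1, 3).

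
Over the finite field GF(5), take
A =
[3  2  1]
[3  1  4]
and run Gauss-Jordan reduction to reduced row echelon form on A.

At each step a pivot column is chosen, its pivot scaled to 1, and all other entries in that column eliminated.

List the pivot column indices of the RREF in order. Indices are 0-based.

pivot columns: 0, 1

[1] R0 /= 3  ⇒  (1, 4, 2)
     R1 -= 3·R0  ⇒  (0, 4, 3)
[2] R1 /= 4  ⇒  (0, 1, 2)
     R0 -= 4·R1  ⇒  (1, 0, 4)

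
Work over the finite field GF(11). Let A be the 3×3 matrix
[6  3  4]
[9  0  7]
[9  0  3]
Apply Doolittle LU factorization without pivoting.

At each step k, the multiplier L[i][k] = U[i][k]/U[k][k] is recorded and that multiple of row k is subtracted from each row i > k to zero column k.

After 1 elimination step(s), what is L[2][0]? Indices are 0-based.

L[2][0] = 7

k=0: U[0][0]=6
  eliminate (1,0): mult=7, new row 1: (0, 1, 1); set L[1][0]=7
  eliminate (2,0): mult=7, new row 2: (0, 1, 8); set L[2][0]=7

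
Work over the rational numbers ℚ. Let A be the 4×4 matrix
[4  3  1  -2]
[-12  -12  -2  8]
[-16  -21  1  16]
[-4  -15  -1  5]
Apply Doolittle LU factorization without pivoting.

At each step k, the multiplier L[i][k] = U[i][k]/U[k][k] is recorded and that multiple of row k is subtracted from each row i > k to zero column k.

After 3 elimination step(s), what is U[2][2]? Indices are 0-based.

U[2][2] = 2

Step 1: pivot at (0,0) is 4.
  row1 ← row1 − (-3)·row0  ⇒  L[1][0]=-3, U row1=(0, -3, 1, 2)
  row2 ← row2 − (-4)·row0  ⇒  L[2][0]=-4, U row2=(0, -9, 5, 8)
  row3 ← row3 − (-1)·row0  ⇒  L[3][0]=-1, U row3=(0, -12, 0, 3)
Step 2: pivot at (1,1) is -3.
  row2 ← row2 − (3)·row1  ⇒  L[2][1]=3, U row2=(0, 0, 2, 2)
  row3 ← row3 − (4)·row1  ⇒  L[3][1]=4, U row3=(0, 0, -4, -5)
Step 3: pivot at (2,2) is 2.
  row3 ← row3 − (-2)·row2  ⇒  L[3][2]=-2, U row3=(0, 0, 0, -1)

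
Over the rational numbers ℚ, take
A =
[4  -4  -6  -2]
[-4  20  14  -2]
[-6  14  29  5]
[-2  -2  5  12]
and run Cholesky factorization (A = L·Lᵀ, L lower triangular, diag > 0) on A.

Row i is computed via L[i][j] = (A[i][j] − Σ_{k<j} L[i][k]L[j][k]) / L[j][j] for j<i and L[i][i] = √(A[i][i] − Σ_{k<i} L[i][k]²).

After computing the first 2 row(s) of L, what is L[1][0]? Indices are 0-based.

L[1][0] = -2

Step 1: L[0][0] = √(4) = 2.
  L[1][0] = (-4) / L[0][0] = -2.
Step 2: L[1][1] = √(16) = 4.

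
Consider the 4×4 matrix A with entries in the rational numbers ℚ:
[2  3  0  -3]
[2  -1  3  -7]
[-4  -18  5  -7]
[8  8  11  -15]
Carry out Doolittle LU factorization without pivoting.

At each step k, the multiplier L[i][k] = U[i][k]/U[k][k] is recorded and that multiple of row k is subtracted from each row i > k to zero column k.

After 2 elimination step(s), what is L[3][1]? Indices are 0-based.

L[3][1] = 1

k=0: U[0][0]=2
  eliminate (1,0): mult=1, new row 1: (0, -4, 3, -4); set L[1][0]=1
  eliminate (2,0): mult=-2, new row 2: (0, -12, 5, -13); set L[2][0]=-2
  eliminate (3,0): mult=4, new row 3: (0, -4, 11, -3); set L[3][0]=4
k=1: U[1][1]=-4
  eliminate (2,1): mult=3, new row 2: (0, 0, -4, -1); set L[2][1]=3
  eliminate (3,1): mult=1, new row 3: (0, 0, 8, 1); set L[3][1]=1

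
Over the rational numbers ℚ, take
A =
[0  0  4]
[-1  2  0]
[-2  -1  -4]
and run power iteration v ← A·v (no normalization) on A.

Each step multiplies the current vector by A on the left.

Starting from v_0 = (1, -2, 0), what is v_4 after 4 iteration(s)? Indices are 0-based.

v_0 = (1, -2, 0).
v_1 = A·v_0 = (0, -5, 0).
v_2 = A·v_1 = (0, -10, 5).
v_3 = A·v_2 = (20, -20, -10).
v_4 = A·v_3 = (-40, -60, 20).

v_4 = (-40, -60, 20)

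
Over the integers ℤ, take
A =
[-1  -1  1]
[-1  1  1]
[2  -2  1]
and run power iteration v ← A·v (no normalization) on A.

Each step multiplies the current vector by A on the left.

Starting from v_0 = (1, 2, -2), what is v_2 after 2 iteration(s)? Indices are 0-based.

v_0 = (1, 2, -2).
v_1 = A·v_0 = (-5, -1, -4).
v_2 = A·v_1 = (2, 0, -12).

v_2 = (2, 0, -12)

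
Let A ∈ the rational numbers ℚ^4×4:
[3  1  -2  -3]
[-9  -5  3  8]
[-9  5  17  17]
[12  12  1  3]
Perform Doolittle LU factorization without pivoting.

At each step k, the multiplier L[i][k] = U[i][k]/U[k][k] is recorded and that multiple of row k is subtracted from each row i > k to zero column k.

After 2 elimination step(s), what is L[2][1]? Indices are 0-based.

[col 0] pivot 3
  R1 -= -3*R0 → (0, -2, -3, -1)  (L[1][0] := -3)
  R2 -= -3*R0 → (0, 8, 11, 8)  (L[2][0] := -3)
  R3 -= 4*R0 → (0, 8, 9, 15)  (L[3][0] := 4)
[col 1] pivot -2
  R2 -= -4*R1 → (0, 0, -1, 4)  (L[2][1] := -4)
  R3 -= -4*R1 → (0, 0, -3, 11)  (L[3][1] := -4)

L[2][1] = -4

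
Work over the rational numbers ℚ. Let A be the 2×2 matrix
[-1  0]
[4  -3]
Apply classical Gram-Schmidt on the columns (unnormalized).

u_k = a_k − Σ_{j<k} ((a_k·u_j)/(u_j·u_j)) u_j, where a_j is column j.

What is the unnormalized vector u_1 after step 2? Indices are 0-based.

Step 1: u_0 = a_0 = (-1, 4).
Step 2: u_1 = a_1 − (-12/17)·u_0 = (-12/17, -3/17).

u_1 = (-12/17, -3/17)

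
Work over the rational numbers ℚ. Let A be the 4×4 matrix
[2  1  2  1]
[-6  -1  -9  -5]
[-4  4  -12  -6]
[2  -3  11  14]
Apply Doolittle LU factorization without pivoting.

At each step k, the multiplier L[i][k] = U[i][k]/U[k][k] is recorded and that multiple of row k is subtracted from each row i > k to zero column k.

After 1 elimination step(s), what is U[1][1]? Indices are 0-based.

[col 0] pivot 2
  R1 -= -3*R0 → (0, 2, -3, -2)  (L[1][0] := -3)
  R2 -= -2*R0 → (0, 6, -8, -4)  (L[2][0] := -2)
  R3 -= 1*R0 → (0, -4, 9, 13)  (L[3][0] := 1)

U[1][1] = 2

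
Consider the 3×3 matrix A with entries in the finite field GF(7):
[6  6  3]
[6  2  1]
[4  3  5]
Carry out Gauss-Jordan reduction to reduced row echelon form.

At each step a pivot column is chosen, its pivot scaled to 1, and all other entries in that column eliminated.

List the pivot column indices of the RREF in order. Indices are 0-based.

pivot columns: 0, 1

[1] R0 /= 6  ⇒  (1, 1, 4)
     R1 -= 6·R0  ⇒  (0, 3, 5)
     R2 -= 4·R0  ⇒  (0, 6, 3)
[2] R1 /= 3  ⇒  (0, 1, 4)
     R0 -= 1·R1  ⇒  (1, 0, 0)
     R2 -= 6·R1  ⇒  (0, 0, 0)
column 2 empty below row 2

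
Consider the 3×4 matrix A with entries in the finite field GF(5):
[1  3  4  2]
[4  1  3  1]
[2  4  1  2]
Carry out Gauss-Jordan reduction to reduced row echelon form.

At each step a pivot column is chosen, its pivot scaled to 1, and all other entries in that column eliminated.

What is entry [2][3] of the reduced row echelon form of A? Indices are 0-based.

step 1: normalize row 0 (÷1) = (1, 3, 4, 2)
  row 1: subtract 4×row0 = (0, 4, 2, 3)
  row 2: subtract 2×row0 = (0, 3, 3, 3)
step 2: normalize row 1 (÷4) = (0, 1, 3, 2)
  row 0: subtract 3×row1 = (1, 0, 0, 1)
  row 2: subtract 3×row1 = (0, 0, 4, 2)
step 3: normalize row 2 (÷4) = (0, 0, 1, 3)
  row 1: subtract 3×row2 = (0, 1, 0, 3)

M[2][3] = 3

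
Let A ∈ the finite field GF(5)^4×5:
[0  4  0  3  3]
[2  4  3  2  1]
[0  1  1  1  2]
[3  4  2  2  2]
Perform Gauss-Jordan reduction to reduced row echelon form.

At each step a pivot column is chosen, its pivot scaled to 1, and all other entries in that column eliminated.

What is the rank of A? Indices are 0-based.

rank = 4

step 1: exchange rows 0,1
step 1: normalize row 0 (÷2) = (1, 2, 4, 1, 3)
  row 3: subtract 3×row0 = (0, 3, 0, 4, 3)
step 2: normalize row 1 (÷4) = (0, 1, 0, 2, 2)
  row 0: subtract 2×row1 = (1, 0, 4, 2, 4)
  row 2: subtract 1×row1 = (0, 0, 1, 4, 0)
  row 3: subtract 3×row1 = (0, 0, 0, 3, 2)
step 3: normalize row 2 (÷1) = (0, 0, 1, 4, 0)
  row 0: subtract 4×row2 = (1, 0, 0, 1, 4)
step 4: normalize row 3 (÷3) = (0, 0, 0, 1, 4)
  row 0: subtract 1×row3 = (1, 0, 0, 0, 0)
  row 1: subtract 2×row3 = (0, 1, 0, 0, 4)
  row 2: subtract 4×row3 = (0, 0, 1, 0, 4)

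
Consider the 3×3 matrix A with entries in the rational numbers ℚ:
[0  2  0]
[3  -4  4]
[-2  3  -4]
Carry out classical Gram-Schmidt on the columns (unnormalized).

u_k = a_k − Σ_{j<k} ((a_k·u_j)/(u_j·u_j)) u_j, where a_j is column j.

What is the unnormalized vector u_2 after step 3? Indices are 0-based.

Step 1: u_0 = a_0 = (0, 3, -2).
Step 2: u_1 = a_1 − (-18/13)·u_0 = (2, 2/13, 3/13).
Step 3: u_2 = a_2 − (20/13)·u_0 − (-4/53)·u_1 = (8/53, -32/53, -48/53).

u_2 = (8/53, -32/53, -48/53)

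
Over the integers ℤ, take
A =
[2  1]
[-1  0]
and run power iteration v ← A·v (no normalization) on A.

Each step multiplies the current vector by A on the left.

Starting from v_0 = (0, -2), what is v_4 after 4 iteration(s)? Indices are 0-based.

v_4 = (-8, 6)

v_0 = (0, -2).
v_1 = A·v_0 = (-2, 0).
v_2 = A·v_1 = (-4, 2).
v_3 = A·v_2 = (-6, 4).
v_4 = A·v_3 = (-8, 6).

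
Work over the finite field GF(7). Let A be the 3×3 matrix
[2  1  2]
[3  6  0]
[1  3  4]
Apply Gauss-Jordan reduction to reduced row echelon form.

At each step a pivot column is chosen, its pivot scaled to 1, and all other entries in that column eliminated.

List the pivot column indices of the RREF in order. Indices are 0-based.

pivot(0,0)=2: scale R0 → (1, 4, 1)
  clear (1,0): R1 −= (3)R0 → (0, 1, 4)
  clear (2,0): R2 −= (1)R0 → (0, 6, 3)
pivot(1,1)=1: scale R1 → (0, 1, 4)
  clear (0,1): R0 −= (4)R1 → (1, 0, 6)
  clear (2,1): R2 −= (6)R1 → (0, 0, 0)
col 2: no nonzero at/below row 2; advance.

pivot columns: 0, 1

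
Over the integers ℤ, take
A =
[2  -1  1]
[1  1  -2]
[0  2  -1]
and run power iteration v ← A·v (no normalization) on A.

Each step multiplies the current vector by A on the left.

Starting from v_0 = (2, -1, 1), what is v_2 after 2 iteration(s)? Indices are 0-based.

v_2 = (10, 11, 1)

v_0 = (2, -1, 1).
v_1 = A·v_0 = (6, -1, -3).
v_2 = A·v_1 = (10, 11, 1).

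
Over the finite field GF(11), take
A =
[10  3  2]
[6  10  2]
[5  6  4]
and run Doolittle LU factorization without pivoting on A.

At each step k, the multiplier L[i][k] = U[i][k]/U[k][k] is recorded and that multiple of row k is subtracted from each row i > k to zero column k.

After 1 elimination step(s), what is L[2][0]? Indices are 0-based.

Step 1: pivot at (0,0) is 10.
  row1 ← row1 − (5)·row0  ⇒  L[1][0]=5, U row1=(0, 6, 3)
  row2 ← row2 − (6)·row0  ⇒  L[2][0]=6, U row2=(0, 10, 3)

L[2][0] = 6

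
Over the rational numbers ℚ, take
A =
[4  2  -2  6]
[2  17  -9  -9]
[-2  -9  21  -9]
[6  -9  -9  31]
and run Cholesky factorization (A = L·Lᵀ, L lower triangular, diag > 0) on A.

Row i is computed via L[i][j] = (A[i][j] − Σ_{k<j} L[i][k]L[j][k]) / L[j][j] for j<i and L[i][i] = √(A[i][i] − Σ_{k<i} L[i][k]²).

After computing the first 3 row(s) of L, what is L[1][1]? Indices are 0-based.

L[1][1] = 4

Step 1: L[0][0] = √(4) = 2.
  L[1][0] = (2) / L[0][0] = 1.
Step 2: L[1][1] = √(16) = 4.
  L[2][0] = (-2) / L[0][0] = -1.
  L[2][1] = (-8) / L[1][1] = -2.
Step 3: L[2][2] = √(16) = 4.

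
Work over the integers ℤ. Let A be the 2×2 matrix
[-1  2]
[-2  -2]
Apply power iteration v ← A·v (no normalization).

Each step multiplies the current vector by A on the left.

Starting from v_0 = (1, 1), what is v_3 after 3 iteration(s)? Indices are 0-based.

v_0 = (1, 1).
v_1 = A·v_0 = (1, -4).
v_2 = A·v_1 = (-9, 6).
v_3 = A·v_2 = (21, 6).

v_3 = (21, 6)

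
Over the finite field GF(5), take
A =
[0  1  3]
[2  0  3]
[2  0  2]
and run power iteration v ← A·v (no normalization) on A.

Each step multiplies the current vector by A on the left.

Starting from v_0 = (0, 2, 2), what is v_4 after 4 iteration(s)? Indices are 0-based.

v_4 = (0, 2, 3)

v_0 = (0, 2, 2).
v_1 = A·v_0 = (3, 1, 4).
v_2 = A·v_1 = (3, 3, 4).
v_3 = A·v_2 = (0, 3, 4).
v_4 = A·v_3 = (0, 2, 3).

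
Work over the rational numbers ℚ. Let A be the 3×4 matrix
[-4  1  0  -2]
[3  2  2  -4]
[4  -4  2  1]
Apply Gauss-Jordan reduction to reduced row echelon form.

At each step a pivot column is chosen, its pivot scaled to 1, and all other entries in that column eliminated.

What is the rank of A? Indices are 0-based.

[1] R0 /= -4  ⇒  (1, -1/4, 0, 1/2)
     R1 -= 3·R0  ⇒  (0, 11/4, 2, -11/2)
     R2 -= 4·R0  ⇒  (0, -3, 2, -1)
[2] R1 /= 11/4  ⇒  (0, 1, 8/11, -2)
     R0 -= -1/4·R1  ⇒  (1, 0, 2/11, 0)
     R2 -= -3·R1  ⇒  (0, 0, 46/11, -7)
[3] R2 /= 46/11  ⇒  (0, 0, 1, -77/46)
     R0 -= 2/11·R2  ⇒  (1, 0, 0, 7/23)
     R1 -= 8/11·R2  ⇒  (0, 1, 0, -18/23)

rank = 3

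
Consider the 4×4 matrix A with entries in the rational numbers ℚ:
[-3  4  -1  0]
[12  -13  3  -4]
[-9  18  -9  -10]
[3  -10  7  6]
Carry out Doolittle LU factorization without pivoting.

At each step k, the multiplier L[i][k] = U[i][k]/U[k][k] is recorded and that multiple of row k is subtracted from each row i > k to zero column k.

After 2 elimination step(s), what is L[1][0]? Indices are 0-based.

L[1][0] = -4

Step 1: pivot at (0,0) is -3.
  row1 ← row1 − (-4)·row0  ⇒  L[1][0]=-4, U row1=(0, 3, -1, -4)
  row2 ← row2 − (3)·row0  ⇒  L[2][0]=3, U row2=(0, 6, -6, -10)
  row3 ← row3 − (-1)·row0  ⇒  L[3][0]=-1, U row3=(0, -6, 6, 6)
Step 2: pivot at (1,1) is 3.
  row2 ← row2 − (2)·row1  ⇒  L[2][1]=2, U row2=(0, 0, -4, -2)
  row3 ← row3 − (-2)·row1  ⇒  L[3][1]=-2, U row3=(0, 0, 4, -2)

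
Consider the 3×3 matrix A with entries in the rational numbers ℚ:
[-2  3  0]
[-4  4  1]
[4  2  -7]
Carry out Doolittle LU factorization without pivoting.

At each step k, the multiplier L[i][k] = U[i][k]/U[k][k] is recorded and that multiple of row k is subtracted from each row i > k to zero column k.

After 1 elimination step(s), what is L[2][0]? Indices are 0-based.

k=0: U[0][0]=-2
  eliminate (1,0): mult=2, new row 1: (0, -2, 1); set L[1][0]=2
  eliminate (2,0): mult=-2, new row 2: (0, 8, -7); set L[2][0]=-2

L[2][0] = -2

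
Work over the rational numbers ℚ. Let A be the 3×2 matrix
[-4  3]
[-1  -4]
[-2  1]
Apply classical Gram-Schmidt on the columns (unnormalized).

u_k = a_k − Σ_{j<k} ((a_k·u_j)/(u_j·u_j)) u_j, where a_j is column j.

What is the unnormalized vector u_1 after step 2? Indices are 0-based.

u_1 = (23/21, -94/21, 1/21)

Step 1: u_0 = a_0 = (-4, -1, -2).
Step 2: u_1 = a_1 − (-10/21)·u_0 = (23/21, -94/21, 1/21).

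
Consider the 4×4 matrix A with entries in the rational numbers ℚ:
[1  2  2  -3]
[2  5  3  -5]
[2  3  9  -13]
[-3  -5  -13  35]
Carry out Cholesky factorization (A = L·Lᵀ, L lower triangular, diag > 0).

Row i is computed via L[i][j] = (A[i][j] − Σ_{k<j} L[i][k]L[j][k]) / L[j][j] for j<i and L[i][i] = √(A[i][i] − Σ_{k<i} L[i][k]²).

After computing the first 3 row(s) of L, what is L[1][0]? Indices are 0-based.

L[1][0] = 2

Step 1: L[0][0] = √(1) = 1.
  L[1][0] = (2) / L[0][0] = 2.
Step 2: L[1][1] = √(1) = 1.
  L[2][0] = (2) / L[0][0] = 2.
  L[2][1] = (-1) / L[1][1] = -1.
Step 3: L[2][2] = √(4) = 2.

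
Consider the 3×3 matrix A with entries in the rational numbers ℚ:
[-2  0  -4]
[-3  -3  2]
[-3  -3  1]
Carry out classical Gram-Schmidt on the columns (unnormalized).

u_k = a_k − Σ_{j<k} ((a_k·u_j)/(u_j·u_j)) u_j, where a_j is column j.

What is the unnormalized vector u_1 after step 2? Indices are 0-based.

u_1 = (18/11, -6/11, -6/11)

Step 1: u_0 = a_0 = (-2, -3, -3).
Step 2: u_1 = a_1 − (9/11)·u_0 = (18/11, -6/11, -6/11).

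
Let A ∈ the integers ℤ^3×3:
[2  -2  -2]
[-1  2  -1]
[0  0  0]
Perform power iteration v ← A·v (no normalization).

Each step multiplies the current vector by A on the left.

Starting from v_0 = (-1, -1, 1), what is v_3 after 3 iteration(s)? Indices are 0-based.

v_3 = (4, -4, 0)

v_0 = (-1, -1, 1).
v_1 = A·v_0 = (-2, -2, 0).
v_2 = A·v_1 = (0, -2, 0).
v_3 = A·v_2 = (4, -4, 0).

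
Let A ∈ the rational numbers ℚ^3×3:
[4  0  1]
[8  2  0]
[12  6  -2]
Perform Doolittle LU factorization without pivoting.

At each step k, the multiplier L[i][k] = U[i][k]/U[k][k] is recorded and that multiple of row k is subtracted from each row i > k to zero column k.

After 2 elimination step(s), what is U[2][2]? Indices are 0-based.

U[2][2] = 1

[col 0] pivot 4
  R1 -= 2*R0 → (0, 2, -2)  (L[1][0] := 2)
  R2 -= 3*R0 → (0, 6, -5)  (L[2][0] := 3)
[col 1] pivot 2
  R2 -= 3*R1 → (0, 0, 1)  (L[2][1] := 3)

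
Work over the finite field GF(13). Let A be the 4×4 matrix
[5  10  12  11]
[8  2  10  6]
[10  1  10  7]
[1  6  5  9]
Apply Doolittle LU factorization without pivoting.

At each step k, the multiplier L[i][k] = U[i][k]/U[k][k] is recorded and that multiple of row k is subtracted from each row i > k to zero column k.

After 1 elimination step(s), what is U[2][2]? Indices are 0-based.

U[2][2] = 12

Step 1: pivot at (0,0) is 5.
  row1 ← row1 − (12)·row0  ⇒  L[1][0]=12, U row1=(0, 12, 9, 4)
  row2 ← row2 − (2)·row0  ⇒  L[2][0]=2, U row2=(0, 7, 12, 11)
  row3 ← row3 − (8)·row0  ⇒  L[3][0]=8, U row3=(0, 4, 0, 12)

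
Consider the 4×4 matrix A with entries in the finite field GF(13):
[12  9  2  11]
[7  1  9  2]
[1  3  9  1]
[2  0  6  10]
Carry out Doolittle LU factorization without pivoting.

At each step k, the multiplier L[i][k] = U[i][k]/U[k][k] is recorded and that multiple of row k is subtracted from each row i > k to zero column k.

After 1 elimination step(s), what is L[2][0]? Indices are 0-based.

k=0: U[0][0]=12
  eliminate (1,0): mult=6, new row 1: (0, 12, 10, 1); set L[1][0]=6
  eliminate (2,0): mult=12, new row 2: (0, 12, 11, 12); set L[2][0]=12
  eliminate (3,0): mult=11, new row 3: (0, 5, 10, 6); set L[3][0]=11

L[2][0] = 12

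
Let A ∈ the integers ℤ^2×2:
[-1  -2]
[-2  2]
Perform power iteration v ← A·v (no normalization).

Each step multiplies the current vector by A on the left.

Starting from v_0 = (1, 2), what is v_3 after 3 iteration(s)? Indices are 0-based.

v_0 = (1, 2).
v_1 = A·v_0 = (-5, 2).
v_2 = A·v_1 = (1, 14).
v_3 = A·v_2 = (-29, 26).

v_3 = (-29, 26)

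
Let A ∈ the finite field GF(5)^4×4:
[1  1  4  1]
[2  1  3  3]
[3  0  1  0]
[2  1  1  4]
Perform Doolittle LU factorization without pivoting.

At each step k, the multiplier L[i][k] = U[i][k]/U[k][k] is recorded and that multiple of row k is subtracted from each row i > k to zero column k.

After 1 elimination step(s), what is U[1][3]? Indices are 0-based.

U[1][3] = 1

[col 0] pivot 1
  R1 -= 2*R0 → (0, 4, 0, 1)  (L[1][0] := 2)
  R2 -= 3*R0 → (0, 2, 4, 2)  (L[2][0] := 3)
  R3 -= 2*R0 → (0, 4, 3, 2)  (L[3][0] := 2)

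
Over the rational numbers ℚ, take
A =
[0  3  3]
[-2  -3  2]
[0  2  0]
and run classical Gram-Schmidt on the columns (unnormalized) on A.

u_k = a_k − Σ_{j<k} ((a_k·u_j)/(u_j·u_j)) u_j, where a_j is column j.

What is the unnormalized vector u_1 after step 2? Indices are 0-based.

Step 1: u_0 = a_0 = (0, -2, 0).
Step 2: u_1 = a_1 − (3/2)·u_0 = (3, 0, 2).

u_1 = (3, 0, 2)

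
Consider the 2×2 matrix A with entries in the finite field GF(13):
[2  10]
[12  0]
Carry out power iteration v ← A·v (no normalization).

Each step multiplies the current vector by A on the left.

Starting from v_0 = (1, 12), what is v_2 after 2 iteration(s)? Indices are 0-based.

v_2 = (0, 8)

v_0 = (1, 12).
v_1 = A·v_0 = (5, 12).
v_2 = A·v_1 = (0, 8).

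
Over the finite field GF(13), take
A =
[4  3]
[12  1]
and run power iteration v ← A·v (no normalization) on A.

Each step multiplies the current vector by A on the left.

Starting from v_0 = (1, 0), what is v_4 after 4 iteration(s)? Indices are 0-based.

v_0 = (1, 0).
v_1 = A·v_0 = (4, 12).
v_2 = A·v_1 = (0, 8).
v_3 = A·v_2 = (11, 8).
v_4 = A·v_3 = (3, 10).

v_4 = (3, 10)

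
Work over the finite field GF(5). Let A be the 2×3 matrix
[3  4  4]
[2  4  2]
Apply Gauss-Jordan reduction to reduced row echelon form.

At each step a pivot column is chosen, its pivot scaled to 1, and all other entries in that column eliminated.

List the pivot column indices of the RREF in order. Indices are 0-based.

step 1: normalize row 0 (÷3) = (1, 3, 3)
  row 1: subtract 2×row0 = (0, 3, 1)
step 2: normalize row 1 (÷3) = (0, 1, 2)
  row 0: subtract 3×row1 = (1, 0, 2)

pivot columns: 0, 1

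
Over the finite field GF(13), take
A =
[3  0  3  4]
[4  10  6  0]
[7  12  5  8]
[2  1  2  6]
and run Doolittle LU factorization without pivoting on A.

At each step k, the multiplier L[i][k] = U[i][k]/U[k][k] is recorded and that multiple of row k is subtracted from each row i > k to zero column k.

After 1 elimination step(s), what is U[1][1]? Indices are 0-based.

U[1][1] = 10

k=0: U[0][0]=3
  eliminate (1,0): mult=10, new row 1: (0, 10, 2, 12); set L[1][0]=10
  eliminate (2,0): mult=11, new row 2: (0, 12, 11, 3); set L[2][0]=11
  eliminate (3,0): mult=5, new row 3: (0, 1, 0, 12); set L[3][0]=5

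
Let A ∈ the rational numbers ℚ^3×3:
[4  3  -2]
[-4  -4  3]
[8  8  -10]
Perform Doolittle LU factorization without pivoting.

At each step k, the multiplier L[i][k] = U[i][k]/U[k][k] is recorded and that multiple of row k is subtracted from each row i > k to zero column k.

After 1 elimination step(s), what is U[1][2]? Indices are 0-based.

U[1][2] = 1

[col 0] pivot 4
  R1 -= -1*R0 → (0, -1, 1)  (L[1][0] := -1)
  R2 -= 2*R0 → (0, 2, -6)  (L[2][0] := 2)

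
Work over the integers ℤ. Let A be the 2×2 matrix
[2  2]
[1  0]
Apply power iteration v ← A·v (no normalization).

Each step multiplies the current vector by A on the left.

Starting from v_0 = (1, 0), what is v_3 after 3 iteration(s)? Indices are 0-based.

v_3 = (16, 6)

v_0 = (1, 0).
v_1 = A·v_0 = (2, 1).
v_2 = A·v_1 = (6, 2).
v_3 = A·v_2 = (16, 6).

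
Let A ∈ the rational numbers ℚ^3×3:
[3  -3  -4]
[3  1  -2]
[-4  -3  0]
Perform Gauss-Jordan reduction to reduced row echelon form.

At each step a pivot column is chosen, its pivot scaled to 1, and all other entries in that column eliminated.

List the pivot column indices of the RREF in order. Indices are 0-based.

step 1: normalize row 0 (÷3) = (1, -1, -4/3)
  row 1: subtract 3×row0 = (0, 4, 2)
  row 2: subtract -4×row0 = (0, -7, -16/3)
step 2: normalize row 1 (÷4) = (0, 1, 1/2)
  row 0: subtract -1×row1 = (1, 0, -5/6)
  row 2: subtract -7×row1 = (0, 0, -11/6)
step 3: normalize row 2 (÷-11/6) = (0, 0, 1)
  row 0: subtract -5/6×row2 = (1, 0, 0)
  row 1: subtract 1/2×row2 = (0, 1, 0)

pivot columns: 0, 1, 2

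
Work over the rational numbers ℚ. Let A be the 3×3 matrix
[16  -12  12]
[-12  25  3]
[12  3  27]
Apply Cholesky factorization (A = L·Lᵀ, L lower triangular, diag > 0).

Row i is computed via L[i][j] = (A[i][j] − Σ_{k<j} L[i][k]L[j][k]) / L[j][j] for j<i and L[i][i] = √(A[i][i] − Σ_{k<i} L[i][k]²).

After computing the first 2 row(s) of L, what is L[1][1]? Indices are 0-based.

L[1][1] = 4

Step 1: L[0][0] = √(16) = 4.
  L[1][0] = (-12) / L[0][0] = -3.
Step 2: L[1][1] = √(16) = 4.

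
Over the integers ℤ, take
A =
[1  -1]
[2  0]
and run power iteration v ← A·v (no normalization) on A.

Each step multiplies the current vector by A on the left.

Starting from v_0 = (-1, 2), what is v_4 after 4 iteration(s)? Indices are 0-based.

v_4 = (7, 10)

v_0 = (-1, 2).
v_1 = A·v_0 = (-3, -2).
v_2 = A·v_1 = (-1, -6).
v_3 = A·v_2 = (5, -2).
v_4 = A·v_3 = (7, 10).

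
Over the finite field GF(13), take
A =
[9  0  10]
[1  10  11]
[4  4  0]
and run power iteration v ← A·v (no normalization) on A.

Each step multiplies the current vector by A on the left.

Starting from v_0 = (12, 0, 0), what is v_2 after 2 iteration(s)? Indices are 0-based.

v_0 = (12, 0, 0).
v_1 = A·v_0 = (4, 12, 9).
v_2 = A·v_1 = (9, 2, 12).

v_2 = (9, 2, 12)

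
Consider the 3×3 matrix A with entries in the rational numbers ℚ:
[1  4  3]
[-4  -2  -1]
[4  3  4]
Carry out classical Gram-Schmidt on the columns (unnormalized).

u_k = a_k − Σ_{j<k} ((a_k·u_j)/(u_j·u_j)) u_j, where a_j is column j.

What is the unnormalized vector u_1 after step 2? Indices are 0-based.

u_1 = (36/11, 10/11, 1/11)

Step 1: u_0 = a_0 = (1, -4, 4).
Step 2: u_1 = a_1 − (8/11)·u_0 = (36/11, 10/11, 1/11).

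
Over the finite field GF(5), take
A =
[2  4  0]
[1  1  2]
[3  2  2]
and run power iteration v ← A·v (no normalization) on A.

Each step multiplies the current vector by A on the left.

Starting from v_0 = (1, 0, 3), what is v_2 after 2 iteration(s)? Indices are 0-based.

v_2 = (2, 2, 3)

v_0 = (1, 0, 3).
v_1 = A·v_0 = (2, 2, 4).
v_2 = A·v_1 = (2, 2, 3).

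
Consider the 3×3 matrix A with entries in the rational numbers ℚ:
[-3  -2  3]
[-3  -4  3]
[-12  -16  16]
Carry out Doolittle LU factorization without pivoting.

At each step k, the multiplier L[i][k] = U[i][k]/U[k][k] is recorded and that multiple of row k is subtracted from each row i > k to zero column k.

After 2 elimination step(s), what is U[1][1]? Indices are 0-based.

k=0: U[0][0]=-3
  eliminate (1,0): mult=1, new row 1: (0, -2, 0); set L[1][0]=1
  eliminate (2,0): mult=4, new row 2: (0, -8, 4); set L[2][0]=4
k=1: U[1][1]=-2
  eliminate (2,1): mult=4, new row 2: (0, 0, 4); set L[2][1]=4

U[1][1] = -2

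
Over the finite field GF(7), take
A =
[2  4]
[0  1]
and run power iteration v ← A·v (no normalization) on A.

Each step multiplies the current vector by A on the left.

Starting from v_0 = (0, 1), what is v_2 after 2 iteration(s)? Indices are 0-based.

v_0 = (0, 1).
v_1 = A·v_0 = (4, 1).
v_2 = A·v_1 = (5, 1).

v_2 = (5, 1)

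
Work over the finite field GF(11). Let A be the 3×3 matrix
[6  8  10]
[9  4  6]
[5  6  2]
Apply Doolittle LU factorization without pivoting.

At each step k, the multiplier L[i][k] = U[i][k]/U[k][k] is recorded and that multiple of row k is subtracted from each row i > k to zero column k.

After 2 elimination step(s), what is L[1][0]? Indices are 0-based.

k=0: U[0][0]=6
  eliminate (1,0): mult=7, new row 1: (0, 3, 2); set L[1][0]=7
  eliminate (2,0): mult=10, new row 2: (0, 3, 1); set L[2][0]=10
k=1: U[1][1]=3
  eliminate (2,1): mult=1, new row 2: (0, 0, 10); set L[2][1]=1

L[1][0] = 7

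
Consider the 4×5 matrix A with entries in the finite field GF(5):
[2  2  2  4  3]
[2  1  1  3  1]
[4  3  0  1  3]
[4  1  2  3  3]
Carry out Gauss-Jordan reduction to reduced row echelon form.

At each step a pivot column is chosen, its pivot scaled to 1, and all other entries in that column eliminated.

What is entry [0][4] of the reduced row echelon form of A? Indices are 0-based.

M[0][4] = 1

step 1: normalize row 0 (÷2) = (1, 1, 1, 2, 4)
  row 1: subtract 2×row0 = (0, 4, 4, 4, 3)
  row 2: subtract 4×row0 = (0, 4, 1, 3, 2)
  row 3: subtract 4×row0 = (0, 2, 3, 0, 2)
step 2: normalize row 1 (÷4) = (0, 1, 1, 1, 2)
  row 0: subtract 1×row1 = (1, 0, 0, 1, 2)
  row 2: subtract 4×row1 = (0, 0, 2, 4, 4)
  row 3: subtract 2×row1 = (0, 0, 1, 3, 3)
step 3: normalize row 2 (÷2) = (0, 0, 1, 2, 2)
  row 1: subtract 1×row2 = (0, 1, 0, 4, 0)
  row 3: subtract 1×row2 = (0, 0, 0, 1, 1)
step 4: normalize row 3 (÷1) = (0, 0, 0, 1, 1)
  row 0: subtract 1×row3 = (1, 0, 0, 0, 1)
  row 1: subtract 4×row3 = (0, 1, 0, 0, 1)
  row 2: subtract 2×row3 = (0, 0, 1, 0, 0)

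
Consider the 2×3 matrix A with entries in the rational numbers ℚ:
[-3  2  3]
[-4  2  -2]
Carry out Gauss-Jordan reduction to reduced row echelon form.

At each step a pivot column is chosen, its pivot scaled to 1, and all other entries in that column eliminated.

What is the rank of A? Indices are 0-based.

[1] R0 /= -3  ⇒  (1, -2/3, -1)
     R1 -= -4·R0  ⇒  (0, -2/3, -6)
[2] R1 /= -2/3  ⇒  (0, 1, 9)
     R0 -= -2/3·R1  ⇒  (1, 0, 5)

rank = 2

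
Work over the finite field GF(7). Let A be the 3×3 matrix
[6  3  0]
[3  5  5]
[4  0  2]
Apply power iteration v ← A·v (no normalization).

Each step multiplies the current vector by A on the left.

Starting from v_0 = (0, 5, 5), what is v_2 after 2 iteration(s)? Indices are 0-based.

v_2 = (2, 2, 3)

v_0 = (0, 5, 5).
v_1 = A·v_0 = (1, 1, 3).
v_2 = A·v_1 = (2, 2, 3).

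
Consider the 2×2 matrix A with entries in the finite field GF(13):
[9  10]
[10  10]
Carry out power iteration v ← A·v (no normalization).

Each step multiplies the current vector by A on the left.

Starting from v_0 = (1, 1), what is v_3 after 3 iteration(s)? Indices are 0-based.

v_3 = (11, 5)

v_0 = (1, 1).
v_1 = A·v_0 = (6, 7).
v_2 = A·v_1 = (7, 0).
v_3 = A·v_2 = (11, 5).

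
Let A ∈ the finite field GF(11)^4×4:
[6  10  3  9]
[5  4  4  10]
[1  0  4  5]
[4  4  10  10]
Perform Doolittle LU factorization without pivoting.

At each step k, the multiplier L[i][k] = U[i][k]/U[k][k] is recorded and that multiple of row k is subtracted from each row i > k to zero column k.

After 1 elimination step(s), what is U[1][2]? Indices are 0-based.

U[1][2] = 7

[col 0] pivot 6
  R1 -= 10*R0 → (0, 3, 7, 8)  (L[1][0] := 10)
  R2 -= 2*R0 → (0, 2, 9, 9)  (L[2][0] := 2)
  R3 -= 8*R0 → (0, 1, 8, 4)  (L[3][0] := 8)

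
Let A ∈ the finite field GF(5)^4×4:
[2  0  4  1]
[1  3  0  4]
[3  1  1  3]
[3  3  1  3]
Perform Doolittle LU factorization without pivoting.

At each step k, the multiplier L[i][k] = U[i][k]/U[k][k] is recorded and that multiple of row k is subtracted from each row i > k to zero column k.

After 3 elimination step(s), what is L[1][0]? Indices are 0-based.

k=0: U[0][0]=2
  eliminate (1,0): mult=3, new row 1: (0, 3, 3, 1); set L[1][0]=3
  eliminate (2,0): mult=4, new row 2: (0, 1, 0, 4); set L[2][0]=4
  eliminate (3,0): mult=4, new row 3: (0, 3, 0, 4); set L[3][0]=4
k=1: U[1][1]=3
  eliminate (2,1): mult=2, new row 2: (0, 0, 4, 2); set L[2][1]=2
  eliminate (3,1): mult=1, new row 3: (0, 0, 2, 3); set L[3][1]=1
k=2: U[2][2]=4
  eliminate (3,2): mult=3, new row 3: (0, 0, 0, 2); set L[3][2]=3

L[1][0] = 3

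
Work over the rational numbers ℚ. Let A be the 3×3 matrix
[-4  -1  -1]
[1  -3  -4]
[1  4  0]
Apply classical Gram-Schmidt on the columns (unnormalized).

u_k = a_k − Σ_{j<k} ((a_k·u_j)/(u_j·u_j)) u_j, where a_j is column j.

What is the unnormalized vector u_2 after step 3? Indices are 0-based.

u_2 = (-469/443, -1005/443, -871/443)

Step 1: u_0 = a_0 = (-4, 1, 1).
Step 2: u_1 = a_1 − (5/18)·u_0 = (1/9, -59/18, 67/18).
Step 3: u_2 = a_2 − (0)·u_0 − (234/443)·u_1 = (-469/443, -1005/443, -871/443).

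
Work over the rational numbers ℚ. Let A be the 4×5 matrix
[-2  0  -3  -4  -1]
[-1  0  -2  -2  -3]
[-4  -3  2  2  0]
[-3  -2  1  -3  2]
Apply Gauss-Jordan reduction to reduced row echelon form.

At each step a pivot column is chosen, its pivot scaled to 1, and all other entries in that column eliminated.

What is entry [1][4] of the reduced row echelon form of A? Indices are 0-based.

M[1][4] = 126/11

step 1: normalize row 0 (÷-2) = (1, 0, 3/2, 2, 1/2)
  row 1: subtract -1×row0 = (0, 0, -1/2, 0, -5/2)
  row 2: subtract -4×row0 = (0, -3, 8, 10, 2)
  row 3: subtract -3×row0 = (0, -2, 11/2, 3, 7/2)
step 2: exchange rows 1,2
step 2: normalize row 1 (÷-3) = (0, 1, -8/3, -10/3, -2/3)
  row 3: subtract -2×row1 = (0, 0, 1/6, -11/3, 13/6)
step 3: normalize row 2 (÷-1/2) = (0, 0, 1, 0, 5)
  row 0: subtract 3/2×row2 = (1, 0, 0, 2, -7)
  row 1: subtract -8/3×row2 = (0, 1, 0, -10/3, 38/3)
  row 3: subtract 1/6×row2 = (0, 0, 0, -11/3, 4/3)
step 4: normalize row 3 (÷-11/3) = (0, 0, 0, 1, -4/11)
  row 0: subtract 2×row3 = (1, 0, 0, 0, -69/11)
  row 1: subtract -10/3×row3 = (0, 1, 0, 0, 126/11)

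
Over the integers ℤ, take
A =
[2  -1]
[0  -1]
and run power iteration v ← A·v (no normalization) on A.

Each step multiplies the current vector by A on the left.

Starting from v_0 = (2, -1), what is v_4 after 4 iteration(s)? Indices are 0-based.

v_4 = (37, -1)

v_0 = (2, -1).
v_1 = A·v_0 = (5, 1).
v_2 = A·v_1 = (9, -1).
v_3 = A·v_2 = (19, 1).
v_4 = A·v_3 = (37, -1).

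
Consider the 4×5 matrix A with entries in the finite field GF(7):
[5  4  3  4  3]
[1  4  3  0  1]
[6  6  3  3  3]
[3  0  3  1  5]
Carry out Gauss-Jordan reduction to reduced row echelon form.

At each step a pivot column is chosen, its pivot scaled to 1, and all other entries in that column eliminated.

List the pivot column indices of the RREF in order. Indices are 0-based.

pivot columns: 0, 1, 2, 3

[1] R0 /= 5  ⇒  (1, 5, 2, 5, 2)
     R1 -= 1·R0  ⇒  (0, 6, 1, 2, 6)
     R2 -= 6·R0  ⇒  (0, 4, 5, 1, 5)
     R3 -= 3·R0  ⇒  (0, 6, 4, 0, 6)
[2] R1 /= 6  ⇒  (0, 1, 6, 5, 1)
     R0 -= 5·R1  ⇒  (1, 0, 0, 1, 4)
     R2 -= 4·R1  ⇒  (0, 0, 2, 2, 1)
     R3 -= 6·R1  ⇒  (0, 0, 3, 5, 0)
[3] R2 /= 2  ⇒  (0, 0, 1, 1, 4)
     R1 -= 6·R2  ⇒  (0, 1, 0, 6, 5)
     R3 -= 3·R2  ⇒  (0, 0, 0, 2, 2)
[4] R3 /= 2  ⇒  (0, 0, 0, 1, 1)
     R0 -= 1·R3  ⇒  (1, 0, 0, 0, 3)
     R1 -= 6·R3  ⇒  (0, 1, 0, 0, 6)
     R2 -= 1·R3  ⇒  (0, 0, 1, 0, 3)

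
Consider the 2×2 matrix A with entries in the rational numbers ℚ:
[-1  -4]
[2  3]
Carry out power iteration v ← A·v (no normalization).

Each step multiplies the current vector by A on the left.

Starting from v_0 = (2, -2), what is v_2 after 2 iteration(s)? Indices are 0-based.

v_0 = (2, -2).
v_1 = A·v_0 = (6, -2).
v_2 = A·v_1 = (2, 6).

v_2 = (2, 6)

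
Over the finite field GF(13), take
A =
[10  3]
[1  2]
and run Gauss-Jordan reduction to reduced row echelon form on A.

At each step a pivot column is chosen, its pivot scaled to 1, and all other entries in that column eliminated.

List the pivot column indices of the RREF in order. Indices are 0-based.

pivot(0,0)=10: scale R0 → (1, 12)
  clear (1,0): R1 −= (1)R0 → (0, 3)
pivot(1,1)=3: scale R1 → (0, 1)
  clear (0,1): R0 −= (12)R1 → (1, 0)

pivot columns: 0, 1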